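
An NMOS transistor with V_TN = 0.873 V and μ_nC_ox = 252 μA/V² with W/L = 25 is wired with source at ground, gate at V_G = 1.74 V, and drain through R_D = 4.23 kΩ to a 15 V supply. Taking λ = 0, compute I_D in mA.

V_GS = V_G = 1.74 V, so V_ov = 1.74 − 0.873 = 0.867 V.
k_n = μ_nC_ox · (W/L) = 6.3 mA/V².
Assume saturation: I_D = ½ k_n V_ov² = 0.5 × 6.3 × 0.867² = 2.37 mA, giving V_DS = V_DD − I_D R_D = 15 − 2.37 × 4.23 = 4.98 V.
V_DS = 4.98 V ≥ V_ov = 0.867 V, confirming saturation.

I_D = 2.37 mA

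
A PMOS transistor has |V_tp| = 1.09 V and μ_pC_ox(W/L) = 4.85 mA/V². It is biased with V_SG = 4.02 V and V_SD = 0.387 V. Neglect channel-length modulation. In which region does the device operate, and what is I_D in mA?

Triode; I_D = 5.14 mA

V_ov = V_SG − |V_tp| = 4.02 − 1.09 = 2.93 V.
Since V_SD = 0.387 V < V_ov = 2.93 V, the device is in the triode region.
I_D = k_p [V_ov · V_SD − ½ V_SD²] = 4.85 × [2.93 × 0.387 − 0.5 × 0.387²] = 5.14 mA.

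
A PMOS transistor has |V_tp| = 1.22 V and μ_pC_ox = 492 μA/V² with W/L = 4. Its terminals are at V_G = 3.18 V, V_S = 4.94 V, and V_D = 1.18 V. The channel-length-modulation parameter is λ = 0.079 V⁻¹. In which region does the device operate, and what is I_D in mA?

V_SG = V_S − V_G = 4.94 − 3.18 = 1.76 V; V_SD = V_S − V_D = 4.94 − 1.18 = 3.76 V.
k_p = μ_pC_ox · (W/L) = 1.968 mA/V².
V_ov = V_SG − |V_tp| = 1.76 − 1.22 = 0.54 V.
Since V_SD = 3.76 V ≥ V_ov = 0.54 V, the device is in saturation.
I_D = ½ k_p V_ov² (1 + λ V_SD) = 0.5 × 1.968 × 0.54² × (1 + 0.079 × 3.76) = 0.372 mA.

Saturation; I_D = 0.372 mA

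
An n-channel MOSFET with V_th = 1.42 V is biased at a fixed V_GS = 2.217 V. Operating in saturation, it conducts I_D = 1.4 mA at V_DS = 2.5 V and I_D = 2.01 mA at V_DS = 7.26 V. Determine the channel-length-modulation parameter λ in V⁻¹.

λ = 0.119 V⁻¹

With V_GS fixed, I_D ∝ (1 + λ V_DS) in saturation, so I_D2/I_D1 = (1 + λ V_DS2)/(1 + λ V_DS1).
2.01/1.4 = 1.436 = (1 + 7.26 λ)/(1 + 2.5 λ).
Solving: λ (I_D1 V_DS2 − I_D2 V_DS1) = I_D2 − I_D1, so λ = (2.01 − 1.4) / (1.4 × 7.26 − 2.01 × 2.5) = 0.61 / 5.14 = 0.119 V⁻¹.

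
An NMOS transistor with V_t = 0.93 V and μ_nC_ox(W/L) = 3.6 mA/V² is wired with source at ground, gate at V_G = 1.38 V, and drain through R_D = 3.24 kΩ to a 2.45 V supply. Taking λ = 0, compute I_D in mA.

V_GS = V_G = 1.38 V, so V_ov = 1.38 − 0.93 = 0.45 V.
Assume saturation: I_D = ½ k_n V_ov² = 0.5 × 3.6 × 0.45² = 0.364 mA, giving V_DS = V_DD − I_D R_D = 2.45 − 0.364 × 3.24 = 1.27 V.
V_DS = 1.27 V ≥ V_ov = 0.45 V, confirming saturation.

I_D = 0.364 mA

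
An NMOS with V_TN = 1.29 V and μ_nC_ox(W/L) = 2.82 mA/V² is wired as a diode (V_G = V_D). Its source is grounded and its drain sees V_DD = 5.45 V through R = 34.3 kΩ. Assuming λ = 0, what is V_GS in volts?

With gate tied to drain, V_GS = V_DS ≥ V_GS − V_TN, so the device is in saturation.
KCL at the drain: ½ k_n (V_GS − V_TN)² = (V_DD − V_GS)/R.
Let x = V_GS − 1.29. Then 48.4 x² + x − 4.16 = 0, giving x = 0.283 V (positive root), so V_GS = 1.57 V.
I_D = (V_DD − V_GS)/R = (5.45 − 1.57) / 34.3 = 0.113 mA.

V_GS = 1.57 V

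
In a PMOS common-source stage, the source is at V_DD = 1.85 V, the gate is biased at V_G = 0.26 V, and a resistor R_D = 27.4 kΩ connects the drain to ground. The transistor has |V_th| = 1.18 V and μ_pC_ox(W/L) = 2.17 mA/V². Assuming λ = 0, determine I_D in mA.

I_D = 0.0646 mA

V_SG = V_DD − V_G = 1.85 − 0.26 = 1.59 V, so V_ov = 1.59 − 1.18 = 0.41 V.
Assume saturation: I_D = ½ k_p V_ov² = 0.5 × 2.17 × 0.41² = 0.182 mA, giving V_SD = V_DD − I_D R_D = 1.85 − 0.182 × 27.4 = -3.15 V.
But -3.15 V < V_ov = 0.41 V, so the device is actually in triode.
In triode I_D = k_p[V_ov V_SD − ½ V_SD²] and I_D = (V_DD − V_SD)/R_D. Equating: 29.7 V_SD² − 25.38 V_SD + 1.85 = 0, giving V_SD = 0.0805 V (the root below V_ov).
I_D = (1.85 − 0.0805) / 27.4 = 0.0646 mA.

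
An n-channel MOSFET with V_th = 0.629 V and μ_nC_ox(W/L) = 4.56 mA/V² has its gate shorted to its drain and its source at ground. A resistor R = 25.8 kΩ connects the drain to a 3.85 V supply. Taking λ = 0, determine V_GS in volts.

With gate tied to drain, V_GS = V_DS ≥ V_GS − V_th, so the device is in saturation.
KCL at the drain: ½ k_n (V_GS − V_th)² = (V_DD − V_GS)/R.
Let x = V_GS − 0.629. Then 58.8 x² + x − 3.221 = 0, giving x = 0.226 V (positive root), so V_GS = 0.855 V.
I_D = (V_DD − V_GS)/R = (3.85 − 0.855) / 25.8 = 0.116 mA.

V_GS = 0.855 V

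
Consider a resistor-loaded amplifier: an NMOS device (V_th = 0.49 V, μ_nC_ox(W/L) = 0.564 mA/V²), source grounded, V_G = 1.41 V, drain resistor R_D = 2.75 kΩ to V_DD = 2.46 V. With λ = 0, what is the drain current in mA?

I_D = 0.239 mA

V_GS = V_G = 1.41 V, so V_ov = 1.41 − 0.49 = 0.92 V.
Assume saturation: I_D = ½ k_n V_ov² = 0.5 × 0.564 × 0.92² = 0.239 mA, giving V_DS = V_DD − I_D R_D = 2.46 − 0.239 × 2.75 = 1.8 V.
V_DS = 1.8 V ≥ V_ov = 0.92 V, confirming saturation.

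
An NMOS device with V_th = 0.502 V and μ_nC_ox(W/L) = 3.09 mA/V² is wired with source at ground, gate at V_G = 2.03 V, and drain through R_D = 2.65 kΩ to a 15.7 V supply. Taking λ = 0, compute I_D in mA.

V_GS = V_G = 2.03 V, so V_ov = 2.03 − 0.502 = 1.53 V.
Assume saturation: I_D = ½ k_n V_ov² = 0.5 × 3.09 × 1.53² = 3.61 mA, giving V_DS = V_DD − I_D R_D = 15.7 − 3.61 × 2.65 = 6.14 V.
V_DS = 6.14 V ≥ V_ov = 1.53 V, confirming saturation.

I_D = 3.61 mA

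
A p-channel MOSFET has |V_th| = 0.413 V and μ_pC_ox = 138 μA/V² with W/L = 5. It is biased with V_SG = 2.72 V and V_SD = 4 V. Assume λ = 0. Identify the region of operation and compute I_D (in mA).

Saturation; I_D = 1.84 mA

k_p = μ_pC_ox · (W/L) = 0.69 mA/V².
V_ov = V_SG − |V_th| = 2.72 − 0.413 = 2.31 V.
Since V_SD = 4 V ≥ V_ov = 2.31 V, the device is in saturation.
I_D = ½ k_p V_ov² = 0.5 × 0.69 × 2.31² = 1.84 mA.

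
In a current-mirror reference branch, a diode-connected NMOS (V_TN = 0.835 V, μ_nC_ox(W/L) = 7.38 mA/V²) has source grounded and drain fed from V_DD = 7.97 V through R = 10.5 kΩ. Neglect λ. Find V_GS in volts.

V_GS = 1.25 V

With gate tied to drain, V_GS = V_DS ≥ V_GS − V_TN, so the device is in saturation.
KCL at the drain: ½ k_n (V_GS − V_TN)² = (V_DD − V_GS)/R.
Let x = V_GS − 0.835. Then 38.7 x² + x − 7.135 = 0, giving x = 0.416 V (positive root), so V_GS = 1.25 V.
I_D = (V_DD − V_GS)/R = (7.97 − 1.25) / 10.5 = 0.64 mA.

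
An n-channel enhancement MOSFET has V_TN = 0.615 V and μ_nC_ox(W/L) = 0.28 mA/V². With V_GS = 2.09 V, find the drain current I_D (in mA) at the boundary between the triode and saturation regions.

At the boundary V_DS = V_ov = V_GS − V_TN = 2.09 − 0.615 = 1.47 V.
I_D = ½ k_n V_ov² = 0.5 × 0.28 × 1.47² = 0.305 mA.

I_D = 0.305 mA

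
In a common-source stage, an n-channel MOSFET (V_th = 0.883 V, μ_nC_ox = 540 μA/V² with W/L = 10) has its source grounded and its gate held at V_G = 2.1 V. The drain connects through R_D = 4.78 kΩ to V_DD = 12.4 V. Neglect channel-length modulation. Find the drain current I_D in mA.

I_D = 2.50 mA

V_GS = V_G = 2.1 V, so V_ov = 2.1 − 0.883 = 1.22 V.
k_n = μ_nC_ox · (W/L) = 5.4 mA/V².
Assume saturation: I_D = ½ k_n V_ov² = 0.5 × 5.4 × 1.22² = 4 mA, giving V_DS = V_DD − I_D R_D = 12.4 − 4 × 4.78 = -6.71 V.
But -6.71 V < V_ov = 1.22 V, so the device is actually in triode.
In triode I_D = k_n[V_ov V_DS − ½ V_DS²] and I_D = (V_DD − V_DS)/R_D. Equating: 12.9 V_DS² − 32.41 V_DS + 12.4 = 0, giving V_DS = 0.471 V (the root below V_ov).
I_D = (12.4 − 0.471) / 4.78 = 2.5 mA.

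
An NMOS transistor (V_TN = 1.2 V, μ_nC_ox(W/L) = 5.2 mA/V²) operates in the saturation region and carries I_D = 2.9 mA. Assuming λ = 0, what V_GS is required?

V_GS = 2.26 V

In saturation I_D = ½ k_n (V_GS − V_TN)², so V_GS − V_TN = √(2 I_D / k_n) = √(2 × 2.9 / 5.2) = 1.06 V.
V_GS = 1.2 + 1.06 = 2.26 V.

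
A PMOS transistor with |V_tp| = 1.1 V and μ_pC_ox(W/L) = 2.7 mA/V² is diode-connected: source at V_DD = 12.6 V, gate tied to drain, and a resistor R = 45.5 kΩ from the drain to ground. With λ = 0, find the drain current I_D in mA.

With gate tied to drain, V_SG = V_SD ≥ V_SG − |V_tp|, so the device is in saturation.
KCL at the drain: ½ k_p (V_SG − |V_tp|)² = (V_DD − V_SG)/R.
Let x = V_SG − 1.1. Then 61.4 x² + x − 11.5 = 0, giving x = 0.425 V (positive root), so V_SG = 1.52 V.
I_D = (V_DD − V_SG)/R = (12.6 − 1.52) / 45.5 = 0.243 mA.

I_D = 0.243 mA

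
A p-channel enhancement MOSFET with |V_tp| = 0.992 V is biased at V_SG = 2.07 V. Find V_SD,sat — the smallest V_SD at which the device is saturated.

V_SD,sat = 1.08 V

The boundary between triode and saturation is V_SD = V_SG − |V_tp| = V_ov.
V_ov = 2.07 − 0.992 = 1.08 V.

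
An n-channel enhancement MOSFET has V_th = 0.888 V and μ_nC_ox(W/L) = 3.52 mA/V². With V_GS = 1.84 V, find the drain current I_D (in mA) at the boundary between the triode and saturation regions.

At the boundary V_DS = V_ov = V_GS − V_th = 1.84 − 0.888 = 0.952 V.
I_D = ½ k_n V_ov² = 0.5 × 3.52 × 0.952² = 1.6 mA.

I_D = 1.60 mA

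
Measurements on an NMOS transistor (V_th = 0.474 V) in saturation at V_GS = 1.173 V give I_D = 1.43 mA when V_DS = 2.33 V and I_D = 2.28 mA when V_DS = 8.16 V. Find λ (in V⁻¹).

With V_GS fixed, I_D ∝ (1 + λ V_DS) in saturation, so I_D2/I_D1 = (1 + λ V_DS2)/(1 + λ V_DS1).
2.28/1.43 = 1.594 = (1 + 8.16 λ)/(1 + 2.33 λ).
Solving: λ (I_D1 V_DS2 − I_D2 V_DS1) = I_D2 − I_D1, so λ = (2.28 − 1.43) / (1.43 × 8.16 − 2.28 × 2.33) = 0.85 / 6.36 = 0.134 V⁻¹.

λ = 0.134 V⁻¹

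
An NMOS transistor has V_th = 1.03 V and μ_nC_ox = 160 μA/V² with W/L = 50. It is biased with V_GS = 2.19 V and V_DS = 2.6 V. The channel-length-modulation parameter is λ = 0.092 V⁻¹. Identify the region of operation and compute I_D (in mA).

k_n = μ_nC_ox · (W/L) = 8 mA/V².
V_ov = V_GS − V_th = 2.19 − 1.03 = 1.16 V.
Since V_DS = 2.6 V ≥ V_ov = 1.16 V, the device is in saturation.
I_D = ½ k_n V_ov² (1 + λ V_DS) = 0.5 × 8 × 1.16² × (1 + 0.092 × 2.6) = 6.67 mA.

Saturation; I_D = 6.67 mA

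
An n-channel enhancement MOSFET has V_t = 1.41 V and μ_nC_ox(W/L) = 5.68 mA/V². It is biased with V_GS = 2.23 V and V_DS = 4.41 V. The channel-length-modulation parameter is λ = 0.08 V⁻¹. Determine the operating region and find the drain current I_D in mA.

V_ov = V_GS − V_t = 2.23 − 1.41 = 0.82 V.
Since V_DS = 4.41 V ≥ V_ov = 0.82 V, the device is in saturation.
I_D = ½ k_n V_ov² (1 + λ V_DS) = 0.5 × 5.68 × 0.82² × (1 + 0.08 × 4.41) = 2.58 mA.

Saturation; I_D = 2.58 mA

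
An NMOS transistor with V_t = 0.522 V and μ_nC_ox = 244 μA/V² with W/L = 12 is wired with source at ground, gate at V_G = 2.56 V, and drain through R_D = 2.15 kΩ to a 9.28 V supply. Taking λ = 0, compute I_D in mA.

I_D = 3.93 mA

V_GS = V_G = 2.56 V, so V_ov = 2.56 − 0.522 = 2.04 V.
k_n = μ_nC_ox · (W/L) = 2.928 mA/V².
Assume saturation: I_D = ½ k_n V_ov² = 0.5 × 2.928 × 2.04² = 6.08 mA, giving V_DS = V_DD − I_D R_D = 9.28 − 6.08 × 2.15 = -3.79 V.
But -3.79 V < V_ov = 2.04 V, so the device is actually in triode.
In triode I_D = k_n[V_ov V_DS − ½ V_DS²] and I_D = (V_DD − V_DS)/R_D. Equating: 3.15 V_DS² − 13.83 V_DS + 9.28 = 0, giving V_DS = 0.826 V (the root below V_ov).
I_D = (9.28 − 0.826) / 2.15 = 3.93 mA.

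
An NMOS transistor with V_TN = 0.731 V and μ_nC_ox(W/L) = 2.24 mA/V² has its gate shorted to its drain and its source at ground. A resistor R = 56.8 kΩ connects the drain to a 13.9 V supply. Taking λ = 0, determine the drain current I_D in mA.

With gate tied to drain, V_GS = V_DS ≥ V_GS − V_TN, so the device is in saturation.
KCL at the drain: ½ k_n (V_GS − V_TN)² = (V_DD − V_GS)/R.
Let x = V_GS − 0.731. Then 63.6 x² + x − 13.17 = 0, giving x = 0.447 V (positive root), so V_GS = 1.18 V.
I_D = (V_DD − V_GS)/R = (13.9 − 1.18) / 56.8 = 0.224 mA.

I_D = 0.224 mA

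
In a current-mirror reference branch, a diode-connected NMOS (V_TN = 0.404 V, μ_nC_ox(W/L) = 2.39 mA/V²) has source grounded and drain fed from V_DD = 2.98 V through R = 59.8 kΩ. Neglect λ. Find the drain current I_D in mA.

With gate tied to drain, V_GS = V_DS ≥ V_GS − V_TN, so the device is in saturation.
KCL at the drain: ½ k_n (V_GS − V_TN)² = (V_DD − V_GS)/R.
Let x = V_GS − 0.404. Then 71.5 x² + x − 2.576 = 0, giving x = 0.183 V (positive root), so V_GS = 0.587 V.
I_D = (V_DD − V_GS)/R = (2.98 − 0.587) / 59.8 = 0.04 mA.

I_D = 0.0400 mA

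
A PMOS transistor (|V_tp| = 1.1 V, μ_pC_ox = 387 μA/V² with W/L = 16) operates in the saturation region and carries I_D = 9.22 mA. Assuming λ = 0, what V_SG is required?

k_p = μ_pC_ox · (W/L) = 6.192 mA/V².
In saturation I_D = ½ k_p (V_SG − |V_tp|)², so V_SG − |V_tp| = √(2 I_D / k_p) = √(2 × 9.22 / 6.192) = 1.73 V.
V_SG = 1.1 + 1.73 = 2.83 V.

V_SG = 2.83 V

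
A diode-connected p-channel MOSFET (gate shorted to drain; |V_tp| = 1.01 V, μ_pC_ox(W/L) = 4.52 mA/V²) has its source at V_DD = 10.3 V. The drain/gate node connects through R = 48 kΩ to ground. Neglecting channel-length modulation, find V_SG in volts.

V_SG = 1.30 V

With gate tied to drain, V_SG = V_SD ≥ V_SG − |V_tp|, so the device is in saturation.
KCL at the drain: ½ k_p (V_SG − |V_tp|)² = (V_DD − V_SG)/R.
Let x = V_SG − 1.01. Then 108 x² + x − 9.29 = 0, giving x = 0.288 V (positive root), so V_SG = 1.3 V.
I_D = (V_DD − V_SG)/R = (10.3 − 1.3) / 48 = 0.188 mA.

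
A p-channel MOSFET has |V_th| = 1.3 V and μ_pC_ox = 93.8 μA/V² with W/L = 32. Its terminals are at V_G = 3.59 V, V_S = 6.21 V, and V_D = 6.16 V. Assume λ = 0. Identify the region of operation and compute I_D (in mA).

V_SG = V_S − V_G = 6.21 − 3.59 = 2.62 V; V_SD = V_S − V_D = 6.21 − 6.16 = 0.05 V.
k_p = μ_pC_ox · (W/L) = 3.002 mA/V².
V_ov = V_SG − |V_th| = 2.62 − 1.3 = 1.32 V.
Since V_SD = 0.05 V < V_ov = 1.32 V, the device is in the triode region.
I_D = k_p [V_ov · V_SD − ½ V_SD²] = 3.002 × [1.32 × 0.05 − 0.5 × 0.05²] = 0.194 mA.

Triode; I_D = 0.194 mA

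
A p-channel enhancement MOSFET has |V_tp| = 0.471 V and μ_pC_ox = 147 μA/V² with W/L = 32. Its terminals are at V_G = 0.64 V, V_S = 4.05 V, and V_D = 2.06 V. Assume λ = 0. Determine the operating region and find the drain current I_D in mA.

Triode; I_D = 18.2 mA

V_SG = V_S − V_G = 4.05 − 0.64 = 3.41 V; V_SD = V_S − V_D = 4.05 − 2.06 = 1.99 V.
k_p = μ_pC_ox · (W/L) = 4.704 mA/V².
V_ov = V_SG − |V_tp| = 3.41 − 0.471 = 2.94 V.
Since V_SD = 1.99 V < V_ov = 2.94 V, the device is in the triode region.
I_D = k_p [V_ov · V_SD − ½ V_SD²] = 4.704 × [2.94 × 1.99 − 0.5 × 1.99²] = 18.2 mA.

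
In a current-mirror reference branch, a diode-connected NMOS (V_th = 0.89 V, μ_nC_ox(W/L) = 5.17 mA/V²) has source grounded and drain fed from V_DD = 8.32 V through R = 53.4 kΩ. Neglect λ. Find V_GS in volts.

With gate tied to drain, V_GS = V_DS ≥ V_GS − V_th, so the device is in saturation.
KCL at the drain: ½ k_n (V_GS − V_th)² = (V_DD − V_GS)/R.
Let x = V_GS − 0.89. Then 138 x² + x − 7.43 = 0, giving x = 0.228 V (positive root), so V_GS = 1.12 V.
I_D = (V_DD − V_GS)/R = (8.32 − 1.12) / 53.4 = 0.135 mA.

V_GS = 1.12 V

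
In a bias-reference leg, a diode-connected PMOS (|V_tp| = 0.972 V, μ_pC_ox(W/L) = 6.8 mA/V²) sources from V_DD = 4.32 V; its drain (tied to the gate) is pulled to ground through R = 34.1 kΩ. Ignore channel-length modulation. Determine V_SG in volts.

With gate tied to drain, V_SG = V_SD ≥ V_SG − |V_tp|, so the device is in saturation.
KCL at the drain: ½ k_p (V_SG − |V_tp|)² = (V_DD − V_SG)/R.
Let x = V_SG − 0.972. Then 116 x² + x − 3.348 = 0, giving x = 0.166 V (positive root), so V_SG = 1.14 V.
I_D = (V_DD − V_SG)/R = (4.32 − 1.14) / 34.1 = 0.0933 mA.

V_SG = 1.14 V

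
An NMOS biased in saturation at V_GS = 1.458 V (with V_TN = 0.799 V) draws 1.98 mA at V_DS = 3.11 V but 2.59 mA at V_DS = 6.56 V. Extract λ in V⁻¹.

With V_GS fixed, I_D ∝ (1 + λ V_DS) in saturation, so I_D2/I_D1 = (1 + λ V_DS2)/(1 + λ V_DS1).
2.59/1.98 = 1.308 = (1 + 6.56 λ)/(1 + 3.11 λ).
Solving: λ (I_D1 V_DS2 − I_D2 V_DS1) = I_D2 − I_D1, so λ = (2.59 − 1.98) / (1.98 × 6.56 − 2.59 × 3.11) = 0.61 / 4.93 = 0.124 V⁻¹.

λ = 0.124 V⁻¹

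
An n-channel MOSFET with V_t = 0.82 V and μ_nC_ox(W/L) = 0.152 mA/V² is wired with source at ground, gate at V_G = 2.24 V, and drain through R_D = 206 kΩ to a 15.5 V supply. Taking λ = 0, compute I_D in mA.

I_D = 0.0733 mA

V_GS = V_G = 2.24 V, so V_ov = 2.24 − 0.82 = 1.42 V.
Assume saturation: I_D = ½ k_n V_ov² = 0.5 × 0.152 × 1.42² = 0.153 mA, giving V_DS = V_DD − I_D R_D = 15.5 − 0.153 × 206 = -16.1 V.
But -16.1 V < V_ov = 1.42 V, so the device is actually in triode.
In triode I_D = k_n[V_ov V_DS − ½ V_DS²] and I_D = (V_DD − V_DS)/R_D. Equating: 15.7 V_DS² − 45.46 V_DS + 15.5 = 0, giving V_DS = 0.395 V (the root below V_ov).
I_D = (15.5 − 0.395) / 206 = 0.0733 mA.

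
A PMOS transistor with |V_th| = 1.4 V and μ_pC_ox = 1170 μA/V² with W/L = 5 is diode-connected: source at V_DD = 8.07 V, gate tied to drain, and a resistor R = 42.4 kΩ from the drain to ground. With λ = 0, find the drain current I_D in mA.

I_D = 0.152 mA

With gate tied to drain, V_SG = V_SD ≥ V_SG − |V_th|, so the device is in saturation.
k_p = μ_pC_ox · (W/L) = 5.85 mA/V².
KCL at the drain: ½ k_p (V_SG − |V_th|)² = (V_DD − V_SG)/R.
Let x = V_SG − 1.4. Then 124 x² + x − 6.67 = 0, giving x = 0.228 V (positive root), so V_SG = 1.63 V.
I_D = (V_DD − V_SG)/R = (8.07 − 1.63) / 42.4 = 0.152 mA.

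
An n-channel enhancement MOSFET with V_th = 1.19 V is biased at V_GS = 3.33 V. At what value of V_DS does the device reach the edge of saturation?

The boundary between triode and saturation is V_DS = V_GS − V_th = V_ov.
V_ov = 3.33 − 1.19 = 2.14 V.

V_DS,sat = 2.14 V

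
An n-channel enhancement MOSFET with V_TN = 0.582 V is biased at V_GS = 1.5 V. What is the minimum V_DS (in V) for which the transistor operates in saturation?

V_DS,sat = 0.918 V

The boundary between triode and saturation is V_DS = V_GS − V_TN = V_ov.
V_ov = 1.5 − 0.582 = 0.918 V.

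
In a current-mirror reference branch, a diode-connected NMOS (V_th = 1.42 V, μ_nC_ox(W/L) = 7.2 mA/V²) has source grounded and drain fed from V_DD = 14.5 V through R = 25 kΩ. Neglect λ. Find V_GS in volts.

With gate tied to drain, V_GS = V_DS ≥ V_GS − V_th, so the device is in saturation.
KCL at the drain: ½ k_n (V_GS − V_th)² = (V_DD − V_GS)/R.
Let x = V_GS − 1.42. Then 90 x² + x − 13.08 = 0, giving x = 0.376 V (positive root), so V_GS = 1.8 V.
I_D = (V_DD − V_GS)/R = (14.5 − 1.8) / 25 = 0.508 mA.

V_GS = 1.80 V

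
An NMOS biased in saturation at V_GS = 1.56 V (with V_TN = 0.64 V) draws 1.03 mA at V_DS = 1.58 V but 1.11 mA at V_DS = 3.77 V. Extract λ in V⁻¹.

With V_GS fixed, I_D ∝ (1 + λ V_DS) in saturation, so I_D2/I_D1 = (1 + λ V_DS2)/(1 + λ V_DS1).
1.11/1.03 = 1.078 = (1 + 3.77 λ)/(1 + 1.58 λ).
Solving: λ (I_D1 V_DS2 − I_D2 V_DS1) = I_D2 − I_D1, so λ = (1.11 − 1.03) / (1.03 × 3.77 − 1.11 × 1.58) = 0.08 / 2.13 = 0.0376 V⁻¹.

λ = 0.0376 V⁻¹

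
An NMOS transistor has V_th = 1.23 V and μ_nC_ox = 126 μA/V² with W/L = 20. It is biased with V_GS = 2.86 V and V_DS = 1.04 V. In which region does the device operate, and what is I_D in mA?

k_n = μ_nC_ox · (W/L) = 2.52 mA/V².
V_ov = V_GS − V_th = 2.86 − 1.23 = 1.63 V.
Since V_DS = 1.04 V < V_ov = 1.63 V, the device is in the triode region.
I_D = k_n [V_ov · V_DS − ½ V_DS²] = 2.52 × [1.63 × 1.04 − 0.5 × 1.04²] = 2.91 mA.

Triode; I_D = 2.91 mA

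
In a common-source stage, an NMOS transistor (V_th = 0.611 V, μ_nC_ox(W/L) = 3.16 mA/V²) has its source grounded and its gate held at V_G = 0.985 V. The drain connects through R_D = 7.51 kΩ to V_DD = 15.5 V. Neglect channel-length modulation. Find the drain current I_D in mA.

V_GS = V_G = 0.985 V, so V_ov = 0.985 − 0.611 = 0.374 V.
Assume saturation: I_D = ½ k_n V_ov² = 0.5 × 3.16 × 0.374² = 0.221 mA, giving V_DS = V_DD − I_D R_D = 15.5 − 0.221 × 7.51 = 13.8 V.
V_DS = 13.8 V ≥ V_ov = 0.374 V, confirming saturation.

I_D = 0.221 mA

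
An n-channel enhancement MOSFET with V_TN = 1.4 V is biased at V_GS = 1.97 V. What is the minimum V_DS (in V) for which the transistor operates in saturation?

The boundary between triode and saturation is V_DS = V_GS − V_TN = V_ov.
V_ov = 1.97 − 1.4 = 0.57 V.

V_DS,sat = 0.570 V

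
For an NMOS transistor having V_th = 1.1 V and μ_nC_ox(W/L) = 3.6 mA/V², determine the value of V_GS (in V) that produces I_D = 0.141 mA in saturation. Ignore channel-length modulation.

In saturation I_D = ½ k_n (V_GS − V_th)², so V_GS − V_th = √(2 I_D / k_n) = √(2 × 0.141 / 3.6) = 0.28 V.
V_GS = 1.1 + 0.28 = 1.38 V.

V_GS = 1.38 V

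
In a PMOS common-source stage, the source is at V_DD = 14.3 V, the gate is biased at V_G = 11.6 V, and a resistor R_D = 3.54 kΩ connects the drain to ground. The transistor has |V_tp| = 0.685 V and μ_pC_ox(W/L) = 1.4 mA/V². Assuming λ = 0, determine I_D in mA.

V_SG = V_DD − V_G = 14.3 − 11.6 = 2.7 V, so V_ov = 2.7 − 0.685 = 2.02 V.
Assume saturation: I_D = ½ k_p V_ov² = 0.5 × 1.4 × 2.02² = 2.84 mA, giving V_SD = V_DD − I_D R_D = 14.3 − 2.84 × 3.54 = 4.24 V.
V_SD = 4.24 V ≥ V_ov = 2.02 V, confirming saturation.

I_D = 2.84 mA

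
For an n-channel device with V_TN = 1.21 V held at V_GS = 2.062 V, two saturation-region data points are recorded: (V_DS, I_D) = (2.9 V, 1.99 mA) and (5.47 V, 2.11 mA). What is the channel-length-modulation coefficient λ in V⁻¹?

λ = 0.0252 V⁻¹

With V_GS fixed, I_D ∝ (1 + λ V_DS) in saturation, so I_D2/I_D1 = (1 + λ V_DS2)/(1 + λ V_DS1).
2.11/1.99 = 1.06 = (1 + 5.47 λ)/(1 + 2.9 λ).
Solving: λ (I_D1 V_DS2 − I_D2 V_DS1) = I_D2 − I_D1, so λ = (2.11 − 1.99) / (1.99 × 5.47 − 2.11 × 2.9) = 0.12 / 4.77 = 0.0252 V⁻¹.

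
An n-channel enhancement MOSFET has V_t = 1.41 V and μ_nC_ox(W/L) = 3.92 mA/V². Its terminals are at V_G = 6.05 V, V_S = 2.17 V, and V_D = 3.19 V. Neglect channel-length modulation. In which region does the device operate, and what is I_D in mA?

V_GS = V_G − V_S = 6.05 − 2.17 = 3.88 V; V_DS = V_D − V_S = 3.19 − 2.17 = 1.02 V.
V_ov = V_GS − V_t = 3.88 − 1.41 = 2.47 V.
Since V_DS = 1.02 V < V_ov = 2.47 V, the device is in the triode region.
I_D = k_n [V_ov · V_DS − ½ V_DS²] = 3.92 × [2.47 × 1.02 − 0.5 × 1.02²] = 7.84 mA.

Triode; I_D = 7.84 mA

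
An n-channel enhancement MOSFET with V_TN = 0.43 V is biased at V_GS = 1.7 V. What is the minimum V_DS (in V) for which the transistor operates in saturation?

The boundary between triode and saturation is V_DS = V_GS − V_TN = V_ov.
V_ov = 1.7 − 0.43 = 1.27 V.

V_DS,sat = 1.27 V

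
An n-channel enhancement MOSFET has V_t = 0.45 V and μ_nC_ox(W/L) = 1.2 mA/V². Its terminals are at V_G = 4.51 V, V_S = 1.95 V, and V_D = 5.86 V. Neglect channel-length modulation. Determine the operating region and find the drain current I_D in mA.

V_GS = V_G − V_S = 4.51 − 1.95 = 2.56 V; V_DS = V_D − V_S = 5.86 − 1.95 = 3.91 V.
V_ov = V_GS − V_t = 2.56 − 0.45 = 2.11 V.
Since V_DS = 3.91 V ≥ V_ov = 2.11 V, the device is in saturation.
I_D = ½ k_n V_ov² = 0.5 × 1.2 × 2.11² = 2.67 mA.

Saturation; I_D = 2.67 mA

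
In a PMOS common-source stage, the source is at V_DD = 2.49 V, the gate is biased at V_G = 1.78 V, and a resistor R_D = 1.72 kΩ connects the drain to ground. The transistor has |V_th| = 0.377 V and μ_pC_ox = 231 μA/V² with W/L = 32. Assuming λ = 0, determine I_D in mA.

I_D = 0.410 mA

V_SG = V_DD − V_G = 2.49 − 1.78 = 0.71 V, so V_ov = 0.71 − 0.377 = 0.333 V.
k_p = μ_pC_ox · (W/L) = 7.392 mA/V².
Assume saturation: I_D = ½ k_p V_ov² = 0.5 × 7.392 × 0.333² = 0.41 mA, giving V_SD = V_DD − I_D R_D = 2.49 − 0.41 × 1.72 = 1.79 V.
V_SD = 1.79 V ≥ V_ov = 0.333 V, confirming saturation.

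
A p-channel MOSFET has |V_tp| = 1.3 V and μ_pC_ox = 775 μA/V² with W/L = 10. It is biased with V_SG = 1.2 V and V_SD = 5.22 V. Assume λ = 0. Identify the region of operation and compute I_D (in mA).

Cutoff; I_D = 0 mA

V_SG = 1.2 V < |V_tp| = 1.3 V, so the transistor is in cutoff.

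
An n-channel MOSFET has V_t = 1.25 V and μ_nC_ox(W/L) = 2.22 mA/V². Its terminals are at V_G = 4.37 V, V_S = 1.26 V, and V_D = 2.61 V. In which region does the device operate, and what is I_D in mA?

Triode; I_D = 3.55 mA

V_GS = V_G − V_S = 4.37 − 1.26 = 3.11 V; V_DS = V_D − V_S = 2.61 − 1.26 = 1.35 V.
V_ov = V_GS − V_t = 3.11 − 1.25 = 1.86 V.
Since V_DS = 1.35 V < V_ov = 1.86 V, the device is in the triode region.
I_D = k_n [V_ov · V_DS − ½ V_DS²] = 2.22 × [1.86 × 1.35 − 0.5 × 1.35²] = 3.55 mA.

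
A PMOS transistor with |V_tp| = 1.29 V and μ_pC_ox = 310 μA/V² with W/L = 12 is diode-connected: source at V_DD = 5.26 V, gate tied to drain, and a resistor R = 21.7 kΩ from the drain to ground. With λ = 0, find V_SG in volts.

With gate tied to drain, V_SG = V_SD ≥ V_SG − |V_tp|, so the device is in saturation.
k_p = μ_pC_ox · (W/L) = 3.72 mA/V².
KCL at the drain: ½ k_p (V_SG − |V_tp|)² = (V_DD − V_SG)/R.
Let x = V_SG − 1.29. Then 40.4 x² + x − 3.97 = 0, giving x = 0.301 V (positive root), so V_SG = 1.59 V.
I_D = (V_DD − V_SG)/R = (5.26 − 1.59) / 21.7 = 0.169 mA.

V_SG = 1.59 V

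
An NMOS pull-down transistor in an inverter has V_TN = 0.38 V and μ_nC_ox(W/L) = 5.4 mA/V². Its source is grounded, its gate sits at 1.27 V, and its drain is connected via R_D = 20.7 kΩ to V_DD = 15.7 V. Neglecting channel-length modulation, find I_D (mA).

I_D = 0.750 mA

V_GS = V_G = 1.27 V, so V_ov = 1.27 − 0.38 = 0.89 V.
Assume saturation: I_D = ½ k_n V_ov² = 0.5 × 5.4 × 0.89² = 2.14 mA, giving V_DS = V_DD − I_D R_D = 15.7 − 2.14 × 20.7 = -28.6 V.
But -28.6 V < V_ov = 0.89 V, so the device is actually in triode.
In triode I_D = k_n[V_ov V_DS − ½ V_DS²] and I_D = (V_DD − V_DS)/R_D. Equating: 55.9 V_DS² − 100.5 V_DS + 15.7 = 0, giving V_DS = 0.173 V (the root below V_ov).
I_D = (15.7 − 0.173) / 20.7 = 0.75 mA.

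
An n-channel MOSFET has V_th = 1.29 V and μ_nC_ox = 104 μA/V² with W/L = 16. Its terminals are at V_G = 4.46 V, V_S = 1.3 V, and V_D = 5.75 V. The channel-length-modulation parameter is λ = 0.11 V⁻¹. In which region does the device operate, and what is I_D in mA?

Saturation; I_D = 4.33 mA

V_GS = V_G − V_S = 4.46 − 1.3 = 3.16 V; V_DS = V_D − V_S = 5.75 − 1.3 = 4.45 V.
k_n = μ_nC_ox · (W/L) = 1.664 mA/V².
V_ov = V_GS − V_th = 3.16 − 1.29 = 1.87 V.
Since V_DS = 4.45 V ≥ V_ov = 1.87 V, the device is in saturation.
I_D = ½ k_n V_ov² (1 + λ V_DS) = 0.5 × 1.664 × 1.87² × (1 + 0.11 × 4.45) = 4.33 mA.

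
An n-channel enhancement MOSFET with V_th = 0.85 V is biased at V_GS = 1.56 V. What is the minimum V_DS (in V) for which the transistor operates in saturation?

V_DS,sat = 0.710 V

The boundary between triode and saturation is V_DS = V_GS − V_th = V_ov.
V_ov = 1.56 − 0.85 = 0.71 V.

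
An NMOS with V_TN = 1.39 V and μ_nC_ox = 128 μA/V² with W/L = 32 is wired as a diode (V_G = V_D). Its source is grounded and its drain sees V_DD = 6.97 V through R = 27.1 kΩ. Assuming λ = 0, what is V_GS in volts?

With gate tied to drain, V_GS = V_DS ≥ V_GS − V_TN, so the device is in saturation.
k_n = μ_nC_ox · (W/L) = 4.096 mA/V².
KCL at the drain: ½ k_n (V_GS − V_TN)² = (V_DD − V_GS)/R.
Let x = V_GS − 1.39. Then 55.5 x² + x − 5.58 = 0, giving x = 0.308 V (positive root), so V_GS = 1.7 V.
I_D = (V_DD − V_GS)/R = (6.97 − 1.7) / 27.1 = 0.195 mA.

V_GS = 1.70 V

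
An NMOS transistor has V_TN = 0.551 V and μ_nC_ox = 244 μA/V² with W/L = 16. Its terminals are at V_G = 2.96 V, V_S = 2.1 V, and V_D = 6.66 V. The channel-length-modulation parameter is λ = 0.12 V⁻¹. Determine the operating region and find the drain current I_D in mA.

V_GS = V_G − V_S = 2.96 − 2.1 = 0.86 V; V_DS = V_D − V_S = 6.66 − 2.1 = 4.56 V.
k_n = μ_nC_ox · (W/L) = 3.904 mA/V².
V_ov = V_GS − V_TN = 0.86 − 0.551 = 0.309 V.
Since V_DS = 4.56 V ≥ V_ov = 0.309 V, the device is in saturation.
I_D = ½ k_n V_ov² (1 + λ V_DS) = 0.5 × 3.904 × 0.309² × (1 + 0.12 × 4.56) = 0.288 mA.

Saturation; I_D = 0.288 mA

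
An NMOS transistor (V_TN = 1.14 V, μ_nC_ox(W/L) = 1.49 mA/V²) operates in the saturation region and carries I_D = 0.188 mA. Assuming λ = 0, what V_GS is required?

In saturation I_D = ½ k_n (V_GS − V_TN)², so V_GS − V_TN = √(2 I_D / k_n) = √(2 × 0.188 / 1.49) = 0.502 V.
V_GS = 1.14 + 0.502 = 1.64 V.

V_GS = 1.64 V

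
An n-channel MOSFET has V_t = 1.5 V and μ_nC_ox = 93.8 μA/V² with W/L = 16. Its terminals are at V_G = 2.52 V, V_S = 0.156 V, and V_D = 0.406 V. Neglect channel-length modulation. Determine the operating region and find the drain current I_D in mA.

V_GS = V_G − V_S = 2.52 − 0.156 = 2.36 V; V_DS = V_D − V_S = 0.406 − 0.156 = 0.25 V.
k_n = μ_nC_ox · (W/L) = 1.501 mA/V².
V_ov = V_GS − V_t = 2.36 − 1.5 = 0.864 V.
Since V_DS = 0.25 V < V_ov = 0.864 V, the device is in the triode region.
I_D = k_n [V_ov · V_DS − ½ V_DS²] = 1.501 × [0.864 × 0.25 − 0.5 × 0.25²] = 0.277 mA.

Triode; I_D = 0.277 mA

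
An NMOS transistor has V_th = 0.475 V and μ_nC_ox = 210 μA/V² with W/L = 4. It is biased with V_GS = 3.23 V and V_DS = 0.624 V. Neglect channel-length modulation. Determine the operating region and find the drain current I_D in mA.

k_n = μ_nC_ox · (W/L) = 0.84 mA/V².
V_ov = V_GS − V_th = 3.23 − 0.475 = 2.75 V.
Since V_DS = 0.624 V < V_ov = 2.75 V, the device is in the triode region.
I_D = k_n [V_ov · V_DS − ½ V_DS²] = 0.84 × [2.75 × 0.624 − 0.5 × 0.624²] = 1.28 mA.

Triode; I_D = 1.28 mA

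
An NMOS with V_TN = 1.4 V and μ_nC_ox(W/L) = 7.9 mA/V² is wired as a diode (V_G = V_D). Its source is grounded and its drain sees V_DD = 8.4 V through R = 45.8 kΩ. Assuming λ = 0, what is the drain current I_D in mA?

I_D = 0.149 mA

With gate tied to drain, V_GS = V_DS ≥ V_GS − V_TN, so the device is in saturation.
KCL at the drain: ½ k_n (V_GS − V_TN)² = (V_DD − V_GS)/R.
Let x = V_GS − 1.4. Then 181 x² + x − 7 = 0, giving x = 0.194 V (positive root), so V_GS = 1.59 V.
I_D = (V_DD − V_GS)/R = (8.4 − 1.59) / 45.8 = 0.149 mA.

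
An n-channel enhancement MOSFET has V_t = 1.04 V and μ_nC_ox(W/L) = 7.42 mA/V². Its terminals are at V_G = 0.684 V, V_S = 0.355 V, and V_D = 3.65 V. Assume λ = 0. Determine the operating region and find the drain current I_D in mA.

V_GS = V_G − V_S = 0.684 − 0.355 = 0.329 V; V_DS = V_D − V_S = 3.65 − 0.355 = 3.29 V.
V_GS = 0.329 V < V_t = 1.04 V, so the transistor is in cutoff.

Cutoff; I_D = 0 mA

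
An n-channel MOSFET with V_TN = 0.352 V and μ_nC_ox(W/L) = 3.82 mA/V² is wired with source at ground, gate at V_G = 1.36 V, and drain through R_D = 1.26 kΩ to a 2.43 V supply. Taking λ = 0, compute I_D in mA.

V_GS = V_G = 1.36 V, so V_ov = 1.36 − 0.352 = 1.01 V.
Assume saturation: I_D = ½ k_n V_ov² = 0.5 × 3.82 × 1.01² = 1.94 mA, giving V_DS = V_DD − I_D R_D = 2.43 − 1.94 × 1.26 = -0.0153 V.
But -0.0153 V < V_ov = 1.01 V, so the device is actually in triode.
In triode I_D = k_n[V_ov V_DS − ½ V_DS²] and I_D = (V_DD − V_DS)/R_D. Equating: 2.41 V_DS² − 5.852 V_DS + 2.43 = 0, giving V_DS = 0.531 V (the root below V_ov).
I_D = (2.43 − 0.531) / 1.26 = 1.51 mA.

I_D = 1.51 mA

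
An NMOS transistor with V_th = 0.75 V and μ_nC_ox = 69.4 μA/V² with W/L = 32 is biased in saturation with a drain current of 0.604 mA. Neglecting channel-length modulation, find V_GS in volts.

k_n = μ_nC_ox · (W/L) = 2.221 mA/V².
In saturation I_D = ½ k_n (V_GS − V_th)², so V_GS − V_th = √(2 I_D / k_n) = √(2 × 0.604 / 2.221) = 0.738 V.
V_GS = 0.75 + 0.738 = 1.49 V.

V_GS = 1.49 V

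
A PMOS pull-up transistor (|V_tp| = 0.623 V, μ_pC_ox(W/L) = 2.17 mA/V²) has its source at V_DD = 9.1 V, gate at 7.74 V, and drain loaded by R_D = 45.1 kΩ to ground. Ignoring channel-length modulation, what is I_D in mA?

V_SG = V_DD − V_G = 9.1 − 7.74 = 1.36 V, so V_ov = 1.36 − 0.623 = 0.737 V.
Assume saturation: I_D = ½ k_p V_ov² = 0.5 × 2.17 × 0.737² = 0.589 mA, giving V_SD = V_DD − I_D R_D = 9.1 − 0.589 × 45.1 = -17.5 V.
But -17.5 V < V_ov = 0.737 V, so the device is actually in triode.
In triode I_D = k_p[V_ov V_SD − ½ V_SD²] and I_D = (V_DD − V_SD)/R_D. Equating: 48.9 V_SD² − 73.13 V_SD + 9.1 = 0, giving V_SD = 0.137 V (the root below V_ov).
I_D = (9.1 − 0.137) / 45.1 = 0.199 mA.

I_D = 0.199 mA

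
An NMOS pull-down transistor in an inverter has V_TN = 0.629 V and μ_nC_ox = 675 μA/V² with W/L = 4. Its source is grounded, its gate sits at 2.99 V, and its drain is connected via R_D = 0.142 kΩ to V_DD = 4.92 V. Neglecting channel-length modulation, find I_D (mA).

I_D = 7.53 mA

V_GS = V_G = 2.99 V, so V_ov = 2.99 − 0.629 = 2.36 V.
k_n = μ_nC_ox · (W/L) = 2.7 mA/V².
Assume saturation: I_D = ½ k_n V_ov² = 0.5 × 2.7 × 2.36² = 7.53 mA, giving V_DS = V_DD − I_D R_D = 4.92 − 7.53 × 0.142 = 3.85 V.
V_DS = 3.85 V ≥ V_ov = 2.36 V, confirming saturation.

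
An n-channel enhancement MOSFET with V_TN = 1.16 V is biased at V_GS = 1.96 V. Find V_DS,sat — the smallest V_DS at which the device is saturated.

The boundary between triode and saturation is V_DS = V_GS − V_TN = V_ov.
V_ov = 1.96 − 1.16 = 0.8 V.

V_DS,sat = 0.800 V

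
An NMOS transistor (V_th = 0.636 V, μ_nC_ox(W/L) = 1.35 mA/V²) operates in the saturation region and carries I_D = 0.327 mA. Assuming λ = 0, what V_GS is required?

V_GS = 1.33 V

In saturation I_D = ½ k_n (V_GS − V_th)², so V_GS − V_th = √(2 I_D / k_n) = √(2 × 0.327 / 1.35) = 0.696 V.
V_GS = 0.636 + 0.696 = 1.33 V.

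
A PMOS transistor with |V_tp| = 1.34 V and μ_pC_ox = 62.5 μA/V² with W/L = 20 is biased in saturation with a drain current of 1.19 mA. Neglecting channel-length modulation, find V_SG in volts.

k_p = μ_pC_ox · (W/L) = 1.25 mA/V².
In saturation I_D = ½ k_p (V_SG − |V_tp|)², so V_SG − |V_tp| = √(2 I_D / k_p) = √(2 × 1.19 / 1.25) = 1.38 V.
V_SG = 1.34 + 1.38 = 2.72 V.

V_SG = 2.72 V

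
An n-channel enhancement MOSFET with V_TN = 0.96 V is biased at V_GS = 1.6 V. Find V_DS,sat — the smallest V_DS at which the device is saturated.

V_DS,sat = 0.640 V

The boundary between triode and saturation is V_DS = V_GS − V_TN = V_ov.
V_ov = 1.6 − 0.96 = 0.64 V.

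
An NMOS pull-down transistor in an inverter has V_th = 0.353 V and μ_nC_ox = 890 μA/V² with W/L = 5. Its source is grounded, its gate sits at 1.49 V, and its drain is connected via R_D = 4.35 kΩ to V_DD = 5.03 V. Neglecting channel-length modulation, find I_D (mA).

V_GS = V_G = 1.49 V, so V_ov = 1.49 − 0.353 = 1.14 V.
k_n = μ_nC_ox · (W/L) = 4.45 mA/V².
Assume saturation: I_D = ½ k_n V_ov² = 0.5 × 4.45 × 1.14² = 2.88 mA, giving V_DS = V_DD − I_D R_D = 5.03 − 2.88 × 4.35 = -7.48 V.
But -7.48 V < V_ov = 1.14 V, so the device is actually in triode.
In triode I_D = k_n[V_ov V_DS − ½ V_DS²] and I_D = (V_DD − V_DS)/R_D. Equating: 9.68 V_DS² − 23.01 V_DS + 5.03 = 0, giving V_DS = 0.244 V (the root below V_ov).
I_D = (5.03 − 0.244) / 4.35 = 1.1 mA.

I_D = 1.10 mA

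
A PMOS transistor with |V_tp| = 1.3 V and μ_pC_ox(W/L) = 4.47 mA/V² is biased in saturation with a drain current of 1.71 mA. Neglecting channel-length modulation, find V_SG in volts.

In saturation I_D = ½ k_p (V_SG − |V_tp|)², so V_SG − |V_tp| = √(2 I_D / k_p) = √(2 × 1.71 / 4.47) = 0.875 V.
V_SG = 1.3 + 0.875 = 2.17 V.

V_SG = 2.17 V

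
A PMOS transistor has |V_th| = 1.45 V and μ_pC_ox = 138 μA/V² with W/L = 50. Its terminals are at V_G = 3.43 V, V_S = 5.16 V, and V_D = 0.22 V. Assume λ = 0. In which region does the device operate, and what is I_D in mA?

V_SG = V_S − V_G = 5.16 − 3.43 = 1.73 V; V_SD = V_S − V_D = 5.16 − 0.22 = 4.94 V.
k_p = μ_pC_ox · (W/L) = 6.9 mA/V².
V_ov = V_SG − |V_th| = 1.73 − 1.45 = 0.28 V.
Since V_SD = 4.94 V ≥ V_ov = 0.28 V, the device is in saturation.
I_D = ½ k_p V_ov² = 0.5 × 6.9 × 0.28² = 0.27 mA.

Saturation; I_D = 0.270 mA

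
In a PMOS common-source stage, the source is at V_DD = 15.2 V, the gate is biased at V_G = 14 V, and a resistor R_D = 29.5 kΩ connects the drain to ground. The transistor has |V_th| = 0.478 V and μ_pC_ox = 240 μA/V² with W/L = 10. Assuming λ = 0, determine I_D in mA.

I_D = 0.502 mA

V_SG = V_DD − V_G = 15.2 − 14 = 1.2 V, so V_ov = 1.2 − 0.478 = 0.722 V.
k_p = μ_pC_ox · (W/L) = 2.4 mA/V².
Assume saturation: I_D = ½ k_p V_ov² = 0.5 × 2.4 × 0.722² = 0.626 mA, giving V_SD = V_DD − I_D R_D = 15.2 − 0.626 × 29.5 = -3.25 V.
But -3.25 V < V_ov = 0.722 V, so the device is actually in triode.
In triode I_D = k_p[V_ov V_SD − ½ V_SD²] and I_D = (V_DD − V_SD)/R_D. Equating: 35.4 V_SD² − 52.12 V_SD + 15.2 = 0, giving V_SD = 0.401 V (the root below V_ov).
I_D = (15.2 − 0.401) / 29.5 = 0.502 mA.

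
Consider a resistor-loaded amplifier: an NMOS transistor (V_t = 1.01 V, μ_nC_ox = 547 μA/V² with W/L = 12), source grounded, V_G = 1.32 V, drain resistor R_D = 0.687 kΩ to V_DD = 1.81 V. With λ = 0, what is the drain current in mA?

V_GS = V_G = 1.32 V, so V_ov = 1.32 − 1.01 = 0.31 V.
k_n = μ_nC_ox · (W/L) = 6.564 mA/V².
Assume saturation: I_D = ½ k_n V_ov² = 0.5 × 6.564 × 0.31² = 0.315 mA, giving V_DS = V_DD − I_D R_D = 1.81 − 0.315 × 0.687 = 1.59 V.
V_DS = 1.59 V ≥ V_ov = 0.31 V, confirming saturation.

I_D = 0.315 mA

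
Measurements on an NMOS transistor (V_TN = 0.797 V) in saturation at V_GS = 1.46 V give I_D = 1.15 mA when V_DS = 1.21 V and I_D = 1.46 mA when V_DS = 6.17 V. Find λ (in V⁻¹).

With V_GS fixed, I_D ∝ (1 + λ V_DS) in saturation, so I_D2/I_D1 = (1 + λ V_DS2)/(1 + λ V_DS1).
1.46/1.15 = 1.27 = (1 + 6.17 λ)/(1 + 1.21 λ).
Solving: λ (I_D1 V_DS2 − I_D2 V_DS1) = I_D2 − I_D1, so λ = (1.46 − 1.15) / (1.15 × 6.17 − 1.46 × 1.21) = 0.31 / 5.33 = 0.0582 V⁻¹.

λ = 0.0582 V⁻¹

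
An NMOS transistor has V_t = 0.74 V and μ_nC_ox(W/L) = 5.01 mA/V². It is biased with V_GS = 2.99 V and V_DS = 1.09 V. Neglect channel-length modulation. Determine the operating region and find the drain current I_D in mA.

Triode; I_D = 9.31 mA

V_ov = V_GS − V_t = 2.99 − 0.74 = 2.25 V.
Since V_DS = 1.09 V < V_ov = 2.25 V, the device is in the triode region.
I_D = k_n [V_ov · V_DS − ½ V_DS²] = 5.01 × [2.25 × 1.09 − 0.5 × 1.09²] = 9.31 mA.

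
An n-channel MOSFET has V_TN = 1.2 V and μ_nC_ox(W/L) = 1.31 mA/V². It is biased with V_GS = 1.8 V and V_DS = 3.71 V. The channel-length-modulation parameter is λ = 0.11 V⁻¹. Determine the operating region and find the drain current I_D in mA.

Saturation; I_D = 0.332 mA

V_ov = V_GS − V_TN = 1.8 − 1.2 = 0.6 V.
Since V_DS = 3.71 V ≥ V_ov = 0.6 V, the device is in saturation.
I_D = ½ k_n V_ov² (1 + λ V_DS) = 0.5 × 1.31 × 0.6² × (1 + 0.11 × 3.71) = 0.332 mA.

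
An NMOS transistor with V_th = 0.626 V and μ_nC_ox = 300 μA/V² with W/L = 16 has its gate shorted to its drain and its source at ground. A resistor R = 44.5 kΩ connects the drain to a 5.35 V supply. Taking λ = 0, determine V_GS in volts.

With gate tied to drain, V_GS = V_DS ≥ V_GS − V_th, so the device is in saturation.
k_n = μ_nC_ox · (W/L) = 4.8 mA/V².
KCL at the drain: ½ k_n (V_GS − V_th)² = (V_DD − V_GS)/R.
Let x = V_GS − 0.626. Then 107 x² + x − 4.724 = 0, giving x = 0.206 V (positive root), so V_GS = 0.832 V.
I_D = (V_DD − V_GS)/R = (5.35 − 0.832) / 44.5 = 0.102 mA.

V_GS = 0.832 V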